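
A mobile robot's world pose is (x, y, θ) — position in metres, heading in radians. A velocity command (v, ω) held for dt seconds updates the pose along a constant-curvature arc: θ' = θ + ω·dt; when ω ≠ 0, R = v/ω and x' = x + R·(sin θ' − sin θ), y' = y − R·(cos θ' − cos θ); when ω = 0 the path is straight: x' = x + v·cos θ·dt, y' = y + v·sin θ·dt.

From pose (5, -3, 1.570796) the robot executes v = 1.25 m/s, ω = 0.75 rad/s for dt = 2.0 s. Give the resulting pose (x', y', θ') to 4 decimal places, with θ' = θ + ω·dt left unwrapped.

θ' = 1.5708 + 0.75·2.0 = 3.0708
R = v/ω = 1.25/0.75 = 1.6667
x' = 5 + 1.6667·(sin 3.0708 − sin 1.5708) = 3.4512
y' = -3 − 1.6667·(cos 3.0708 − cos 1.5708) = -1.3375

(3.4512, -1.3375, 3.0708)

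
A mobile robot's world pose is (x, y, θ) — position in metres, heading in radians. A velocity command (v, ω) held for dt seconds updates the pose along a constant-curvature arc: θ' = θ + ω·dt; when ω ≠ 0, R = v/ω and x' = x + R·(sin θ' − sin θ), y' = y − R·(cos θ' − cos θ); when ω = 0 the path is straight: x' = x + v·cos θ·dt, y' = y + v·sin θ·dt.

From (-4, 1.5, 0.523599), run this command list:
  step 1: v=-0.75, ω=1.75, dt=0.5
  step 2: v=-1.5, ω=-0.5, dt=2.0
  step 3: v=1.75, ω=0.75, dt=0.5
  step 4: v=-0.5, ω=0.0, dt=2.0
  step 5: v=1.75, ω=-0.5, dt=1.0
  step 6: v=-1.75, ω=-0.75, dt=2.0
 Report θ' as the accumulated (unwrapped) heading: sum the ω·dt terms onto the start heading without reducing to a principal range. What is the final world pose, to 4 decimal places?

(-7.3169, 1.0586, -1.2264)

step 1: θ'=1.3986 (R=-0.4286) → pose (-4.2079, 1.2023, 1.3986)
step 2: θ'=0.3986 (R=3.0000) → pose (-5.9992, -1.0485, 0.3986)
step 3: θ'=0.7736 (R=2.3333) → pose (-5.2745, -0.5673, 0.7736)
step 4: θ'=0.7736 (straight) → pose (-5.9899, -1.2661, 0.7736)
step 5: θ'=0.2736 (R=-3.5000) → pose (-4.4901, -0.4001, 0.2736)
step 6: θ'=-1.2264 (R=2.3333) → pose (-7.3169, 1.0586, -1.2264)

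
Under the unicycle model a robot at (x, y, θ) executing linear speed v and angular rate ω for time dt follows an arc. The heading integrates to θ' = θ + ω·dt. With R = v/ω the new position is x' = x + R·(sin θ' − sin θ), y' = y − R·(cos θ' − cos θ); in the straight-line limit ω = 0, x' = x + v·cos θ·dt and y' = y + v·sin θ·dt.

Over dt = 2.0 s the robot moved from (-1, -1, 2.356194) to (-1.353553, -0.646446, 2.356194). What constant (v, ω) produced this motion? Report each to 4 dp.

Δθ = 2.356194 − 2.356194 = 0.000000
ω = Δθ/dt = 0.000000/2.0 = 0.0000
ω = 0 → v = (Δx·cos θ + Δy·sin θ)/dt = 0.2500

v = 0.2500, ω = 0.0000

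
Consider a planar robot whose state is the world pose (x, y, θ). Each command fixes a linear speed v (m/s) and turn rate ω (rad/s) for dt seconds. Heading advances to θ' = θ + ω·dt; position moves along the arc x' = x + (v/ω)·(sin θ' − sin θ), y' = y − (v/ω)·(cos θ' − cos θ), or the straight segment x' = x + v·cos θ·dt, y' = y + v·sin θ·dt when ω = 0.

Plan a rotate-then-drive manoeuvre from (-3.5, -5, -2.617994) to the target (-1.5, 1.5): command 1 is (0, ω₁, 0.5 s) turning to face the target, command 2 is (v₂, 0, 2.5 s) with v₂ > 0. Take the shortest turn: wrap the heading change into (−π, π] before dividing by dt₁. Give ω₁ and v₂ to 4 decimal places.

heading to target = atan2(1.5−-5, -1.5−-3.5) = 1.2723
Δθ = wrap(1.2723 − -2.6180) = -2.3929; ω₁ = Δθ/dt₁ = -4.7858
distance = √((-1.5−-3.5)² + (1.5−-5)²) = 6.8007; v₂ = distance/dt₂ = 2.7203

ω₁ = -4.7858, v₂ = 2.7203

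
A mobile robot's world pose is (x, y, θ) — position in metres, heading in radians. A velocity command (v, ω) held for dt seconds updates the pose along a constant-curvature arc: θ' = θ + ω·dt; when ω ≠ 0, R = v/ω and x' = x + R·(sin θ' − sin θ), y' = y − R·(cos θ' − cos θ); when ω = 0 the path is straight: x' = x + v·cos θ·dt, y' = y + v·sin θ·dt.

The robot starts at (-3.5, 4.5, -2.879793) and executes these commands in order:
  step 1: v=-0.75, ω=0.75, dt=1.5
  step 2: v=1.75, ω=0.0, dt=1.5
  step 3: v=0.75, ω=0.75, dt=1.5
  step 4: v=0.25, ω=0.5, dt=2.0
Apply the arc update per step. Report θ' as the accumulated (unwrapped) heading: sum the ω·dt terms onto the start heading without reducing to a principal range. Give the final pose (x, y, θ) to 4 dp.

step 1: θ'=-1.7548 (R=-1.0000) → pose (-2.7757, 5.2830, -1.7548)
step 2: θ'=-1.7548 (straight) → pose (-3.2560, 2.7023, -1.7548)
step 3: θ'=-0.6298 (R=1.0000) → pose (-2.8618, 1.7112, -0.6298)
step 4: θ'=0.3702 (R=0.5000) → pose (-2.3864, 1.6491, 0.3702)

(-2.3864, 1.6491, 0.3702)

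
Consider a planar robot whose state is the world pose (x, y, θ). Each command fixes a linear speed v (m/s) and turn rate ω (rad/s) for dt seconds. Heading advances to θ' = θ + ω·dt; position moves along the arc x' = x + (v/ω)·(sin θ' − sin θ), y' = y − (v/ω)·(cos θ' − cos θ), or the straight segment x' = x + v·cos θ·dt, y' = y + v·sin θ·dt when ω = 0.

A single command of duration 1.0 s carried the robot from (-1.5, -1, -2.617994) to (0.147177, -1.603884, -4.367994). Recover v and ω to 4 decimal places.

v = -2.0000, ω = -1.7500

Δθ = -4.367994 − -2.617994 = -1.750000
ω = Δθ/dt = -1.750000/1.0 = -1.7500
R = Δx/(sin θ' − sin θ) = 1.1429
v = R·ω = 1.1429·-1.7500 = -2.0000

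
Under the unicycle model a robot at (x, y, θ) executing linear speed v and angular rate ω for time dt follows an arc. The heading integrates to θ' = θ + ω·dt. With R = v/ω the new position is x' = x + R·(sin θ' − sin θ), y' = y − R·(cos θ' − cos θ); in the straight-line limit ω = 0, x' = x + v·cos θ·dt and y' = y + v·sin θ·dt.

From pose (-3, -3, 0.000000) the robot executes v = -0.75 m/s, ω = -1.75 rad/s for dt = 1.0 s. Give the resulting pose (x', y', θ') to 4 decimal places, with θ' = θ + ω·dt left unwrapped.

(-3.4217, -2.4950, -1.7500)

θ' = 0.0000 + -1.75·1.0 = -1.7500
R = v/ω = -0.75/-1.75 = 0.4286
x' = -3 + 0.4286·(sin -1.7500 − sin 0.0000) = -3.4217
y' = -3 − 0.4286·(cos -1.7500 − cos 0.0000) = -2.4950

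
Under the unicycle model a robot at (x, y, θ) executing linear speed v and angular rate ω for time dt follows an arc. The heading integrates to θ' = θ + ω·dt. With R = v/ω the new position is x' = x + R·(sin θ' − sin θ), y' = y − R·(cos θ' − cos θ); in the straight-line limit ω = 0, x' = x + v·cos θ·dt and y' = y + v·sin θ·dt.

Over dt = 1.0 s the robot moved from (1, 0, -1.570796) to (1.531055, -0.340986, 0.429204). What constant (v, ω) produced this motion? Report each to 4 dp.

Δθ = 0.429204 − -1.570796 = 2.000000
ω = Δθ/dt = 2.000000/1.0 = 2.0000
R = Δx/(sin θ' − sin θ) = 0.3750
v = R·ω = 0.3750·2.0000 = 0.7500

v = 0.7500, ω = 2.0000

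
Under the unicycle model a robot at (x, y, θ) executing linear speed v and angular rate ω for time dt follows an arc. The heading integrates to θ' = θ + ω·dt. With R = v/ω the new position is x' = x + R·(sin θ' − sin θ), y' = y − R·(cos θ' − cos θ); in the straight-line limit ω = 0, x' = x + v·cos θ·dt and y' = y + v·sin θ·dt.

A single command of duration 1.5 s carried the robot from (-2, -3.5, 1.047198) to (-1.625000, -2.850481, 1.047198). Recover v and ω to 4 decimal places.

v = 0.5000, ω = 0.0000

Δθ = 1.047198 − 1.047198 = 0.000000
ω = Δθ/dt = 0.000000/1.5 = 0.0000
ω = 0 → v = (Δx·cos θ + Δy·sin θ)/dt = 0.5000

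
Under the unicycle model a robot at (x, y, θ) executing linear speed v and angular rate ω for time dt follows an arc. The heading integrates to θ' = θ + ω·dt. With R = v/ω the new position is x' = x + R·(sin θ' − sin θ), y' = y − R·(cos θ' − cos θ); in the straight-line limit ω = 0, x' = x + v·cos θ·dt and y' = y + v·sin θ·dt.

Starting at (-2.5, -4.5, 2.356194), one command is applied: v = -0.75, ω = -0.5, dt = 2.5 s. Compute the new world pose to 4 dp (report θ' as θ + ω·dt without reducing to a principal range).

(-2.2197, -6.2328, 1.1062)

θ' = 2.3562 + -0.5·2.5 = 1.1062
R = v/ω = -0.75/-0.5 = 1.5000
x' = -2.5 + 1.5000·(sin 1.1062 − sin 2.3562) = -2.2197
y' = -4.5 − 1.5000·(cos 1.1062 − cos 2.3562) = -6.2328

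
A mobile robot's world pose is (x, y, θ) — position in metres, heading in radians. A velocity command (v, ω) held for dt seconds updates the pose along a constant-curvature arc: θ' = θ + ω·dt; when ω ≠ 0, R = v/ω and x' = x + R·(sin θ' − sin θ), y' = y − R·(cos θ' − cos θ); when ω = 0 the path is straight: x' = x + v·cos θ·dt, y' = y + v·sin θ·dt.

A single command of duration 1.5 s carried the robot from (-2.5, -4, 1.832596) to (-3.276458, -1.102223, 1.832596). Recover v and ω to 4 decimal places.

v = 2.0000, ω = 0.0000

Δθ = 1.832596 − 1.832596 = 0.000000
ω = Δθ/dt = 0.000000/1.5 = 0.0000
ω = 0 → v = (Δx·cos θ + Δy·sin θ)/dt = 2.0000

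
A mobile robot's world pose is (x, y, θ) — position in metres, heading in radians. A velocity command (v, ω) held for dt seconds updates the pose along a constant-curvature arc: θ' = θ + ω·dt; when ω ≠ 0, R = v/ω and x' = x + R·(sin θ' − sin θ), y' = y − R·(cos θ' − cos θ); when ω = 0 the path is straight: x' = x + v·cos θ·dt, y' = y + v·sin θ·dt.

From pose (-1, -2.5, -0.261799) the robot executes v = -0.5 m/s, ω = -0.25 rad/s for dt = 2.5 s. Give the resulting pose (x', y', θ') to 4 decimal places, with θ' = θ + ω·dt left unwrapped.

(-2.0325, -1.8319, -0.8868)

θ' = -0.2618 + -0.25·2.5 = -0.8868
R = v/ω = -0.5/-0.25 = 2.0000
x' = -1 + 2.0000·(sin -0.8868 − sin -0.2618) = -2.0325
y' = -2.5 − 2.0000·(cos -0.8868 − cos -0.2618) = -1.8319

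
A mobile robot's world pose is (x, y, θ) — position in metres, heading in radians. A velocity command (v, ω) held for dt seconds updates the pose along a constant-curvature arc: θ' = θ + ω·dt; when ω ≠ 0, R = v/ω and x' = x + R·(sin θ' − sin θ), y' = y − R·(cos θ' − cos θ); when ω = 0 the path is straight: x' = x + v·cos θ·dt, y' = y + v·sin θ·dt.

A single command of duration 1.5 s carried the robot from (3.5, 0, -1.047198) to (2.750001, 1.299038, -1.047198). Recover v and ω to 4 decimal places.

Δθ = -1.047198 − -1.047198 = 0.000000
ω = Δθ/dt = 0.000000/1.5 = 0.0000
ω = 0 → v = (Δx·cos θ + Δy·sin θ)/dt = -1.0000

v = -1.0000, ω = 0.0000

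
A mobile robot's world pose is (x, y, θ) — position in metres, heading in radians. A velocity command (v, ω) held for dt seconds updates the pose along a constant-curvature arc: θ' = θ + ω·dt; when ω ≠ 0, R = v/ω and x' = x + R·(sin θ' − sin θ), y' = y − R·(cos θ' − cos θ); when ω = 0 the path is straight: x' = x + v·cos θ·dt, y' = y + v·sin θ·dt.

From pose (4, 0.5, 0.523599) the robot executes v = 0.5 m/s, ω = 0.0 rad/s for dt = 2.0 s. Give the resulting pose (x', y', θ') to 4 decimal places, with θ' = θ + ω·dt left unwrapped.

(4.8660, 1.0000, 0.5236)

θ' = 0.5236 + 0.0·2.0 = 0.5236
ω = 0 → straight: x' = 4 + 0.5·cos(0.5236)·2.0 = 4.8660
y' = 0.5 + 0.5·sin(0.5236)·2.0 = 1.0000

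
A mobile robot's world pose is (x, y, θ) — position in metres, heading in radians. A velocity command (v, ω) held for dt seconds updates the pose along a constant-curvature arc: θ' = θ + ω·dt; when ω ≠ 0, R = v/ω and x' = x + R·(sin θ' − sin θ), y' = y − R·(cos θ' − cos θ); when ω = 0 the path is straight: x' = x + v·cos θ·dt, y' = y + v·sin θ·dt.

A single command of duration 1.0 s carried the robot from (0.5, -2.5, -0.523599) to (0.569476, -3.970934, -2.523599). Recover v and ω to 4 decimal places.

Δθ = -2.523599 − -0.523599 = -2.000000
ω = Δθ/dt = -2.000000/1.0 = -2.0000
R = −Δy/(cos θ' − cos θ) = -0.8750
v = R·ω = -0.8750·-2.0000 = 1.7500

v = 1.7500, ω = -2.0000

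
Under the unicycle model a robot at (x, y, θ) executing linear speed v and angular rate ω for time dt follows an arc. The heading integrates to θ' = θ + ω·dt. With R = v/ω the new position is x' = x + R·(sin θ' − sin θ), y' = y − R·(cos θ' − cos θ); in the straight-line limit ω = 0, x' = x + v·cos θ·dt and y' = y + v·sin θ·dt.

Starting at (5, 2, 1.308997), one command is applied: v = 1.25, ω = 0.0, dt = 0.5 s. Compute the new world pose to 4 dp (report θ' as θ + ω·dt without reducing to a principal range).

θ' = 1.3090 + 0.0·0.5 = 1.3090
ω = 0 → straight: x' = 5 + 1.25·cos(1.3090)·0.5 = 5.1618
y' = 2 + 1.25·sin(1.3090)·0.5 = 2.6037

(5.1618, 2.6037, 1.3090)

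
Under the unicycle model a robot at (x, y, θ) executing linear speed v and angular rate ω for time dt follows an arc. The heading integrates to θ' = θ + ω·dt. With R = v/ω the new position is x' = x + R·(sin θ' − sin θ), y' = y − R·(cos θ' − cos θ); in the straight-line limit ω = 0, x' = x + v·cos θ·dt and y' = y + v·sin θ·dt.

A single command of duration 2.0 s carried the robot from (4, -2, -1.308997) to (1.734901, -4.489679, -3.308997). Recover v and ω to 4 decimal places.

v = 2.0000, ω = -1.0000

Δθ = -3.308997 − -1.308997 = -2.000000
ω = Δθ/dt = -2.000000/2.0 = -1.0000
R = −Δy/(cos θ' − cos θ) = -2.0000
v = R·ω = -2.0000·-1.0000 = 2.0000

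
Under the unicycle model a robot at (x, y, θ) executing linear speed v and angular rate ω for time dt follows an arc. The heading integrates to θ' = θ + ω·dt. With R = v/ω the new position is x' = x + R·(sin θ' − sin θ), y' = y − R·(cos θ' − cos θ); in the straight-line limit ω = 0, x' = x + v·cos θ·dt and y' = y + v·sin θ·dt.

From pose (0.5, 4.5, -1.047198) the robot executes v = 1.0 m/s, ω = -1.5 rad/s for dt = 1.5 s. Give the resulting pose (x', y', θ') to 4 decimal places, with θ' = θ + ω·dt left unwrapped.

(-0.1807, 3.5081, -3.2972)

θ' = -1.0472 + -1.5·1.5 = -3.2972
R = v/ω = 1.0/-1.5 = -0.6667
x' = 0.5 + -0.6667·(sin -3.2972 − sin -1.0472) = -0.1807
y' = 4.5 − -0.6667·(cos -3.2972 − cos -1.0472) = 3.5081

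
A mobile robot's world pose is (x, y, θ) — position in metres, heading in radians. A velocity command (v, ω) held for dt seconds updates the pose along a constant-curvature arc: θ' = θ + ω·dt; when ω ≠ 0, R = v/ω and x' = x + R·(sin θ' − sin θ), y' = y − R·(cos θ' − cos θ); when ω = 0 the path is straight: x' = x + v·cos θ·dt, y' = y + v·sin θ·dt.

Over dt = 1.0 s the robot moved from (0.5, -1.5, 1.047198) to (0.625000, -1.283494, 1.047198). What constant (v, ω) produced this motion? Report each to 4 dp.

v = 0.2500, ω = 0.0000

Δθ = 1.047198 − 1.047198 = 0.000000
ω = Δθ/dt = 0.000000/1.0 = 0.0000
ω = 0 → v = (Δx·cos θ + Δy·sin θ)/dt = 0.2500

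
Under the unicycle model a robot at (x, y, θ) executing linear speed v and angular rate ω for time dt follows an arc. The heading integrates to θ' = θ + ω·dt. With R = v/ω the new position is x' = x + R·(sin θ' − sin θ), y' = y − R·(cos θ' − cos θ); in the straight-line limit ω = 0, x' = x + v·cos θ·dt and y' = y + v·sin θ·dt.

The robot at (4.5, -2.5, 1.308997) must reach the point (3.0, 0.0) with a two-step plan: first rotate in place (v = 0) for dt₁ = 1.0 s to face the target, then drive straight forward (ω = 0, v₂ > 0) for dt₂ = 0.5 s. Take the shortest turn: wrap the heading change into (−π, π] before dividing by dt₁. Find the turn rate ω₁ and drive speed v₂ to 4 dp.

ω₁ = 0.8022, v₂ = 5.8310

heading to target = atan2(0−-2.5, 3−4.5) = 2.1112
Δθ = wrap(2.1112 − 1.3090) = 0.8022; ω₁ = Δθ/dt₁ = 0.8022
distance = √((3−4.5)² + (0−-2.5)²) = 2.9155; v₂ = distance/dt₂ = 5.8310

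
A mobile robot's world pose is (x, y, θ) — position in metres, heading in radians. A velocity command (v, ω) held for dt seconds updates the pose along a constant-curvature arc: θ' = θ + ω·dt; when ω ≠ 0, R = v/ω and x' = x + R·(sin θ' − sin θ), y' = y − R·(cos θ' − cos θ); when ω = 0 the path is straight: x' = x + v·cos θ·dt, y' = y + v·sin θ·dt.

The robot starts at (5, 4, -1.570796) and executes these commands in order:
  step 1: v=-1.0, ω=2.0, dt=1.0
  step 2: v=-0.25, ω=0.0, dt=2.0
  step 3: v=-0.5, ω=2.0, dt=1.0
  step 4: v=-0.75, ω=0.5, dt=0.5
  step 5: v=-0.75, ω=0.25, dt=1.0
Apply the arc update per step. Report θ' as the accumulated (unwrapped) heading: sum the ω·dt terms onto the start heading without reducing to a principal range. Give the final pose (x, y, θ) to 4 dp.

step 1: θ'=0.4292 (R=-0.5000) → pose (4.2919, 4.4546, 0.4292)
step 2: θ'=0.4292 (straight) → pose (3.8373, 4.2466, 0.4292)
step 3: θ'=2.4292 (R=-0.2500) → pose (3.7779, 3.8300, 2.4292)
step 4: θ'=2.6792 (R=-1.5000) → pose (4.0892, 3.6228, 2.6792)
step 5: θ'=2.9292 (R=-3.0000) → pose (4.7951, 3.3751, 2.9292)

(4.7951, 3.3751, 2.9292)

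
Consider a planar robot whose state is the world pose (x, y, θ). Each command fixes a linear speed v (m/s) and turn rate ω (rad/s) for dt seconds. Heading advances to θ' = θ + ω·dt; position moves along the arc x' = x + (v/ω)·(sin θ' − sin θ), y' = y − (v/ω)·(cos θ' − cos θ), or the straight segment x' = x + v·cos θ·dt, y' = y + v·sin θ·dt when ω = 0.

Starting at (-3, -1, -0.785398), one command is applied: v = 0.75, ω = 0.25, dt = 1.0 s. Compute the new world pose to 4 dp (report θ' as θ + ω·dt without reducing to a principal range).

(-2.4092, -1.4589, -0.5354)

θ' = -0.7854 + 0.25·1.0 = -0.5354
R = v/ω = 0.75/0.25 = 3.0000
x' = -3 + 3.0000·(sin -0.5354 − sin -0.7854) = -2.4092
y' = -1 − 3.0000·(cos -0.5354 − cos -0.7854) = -1.4589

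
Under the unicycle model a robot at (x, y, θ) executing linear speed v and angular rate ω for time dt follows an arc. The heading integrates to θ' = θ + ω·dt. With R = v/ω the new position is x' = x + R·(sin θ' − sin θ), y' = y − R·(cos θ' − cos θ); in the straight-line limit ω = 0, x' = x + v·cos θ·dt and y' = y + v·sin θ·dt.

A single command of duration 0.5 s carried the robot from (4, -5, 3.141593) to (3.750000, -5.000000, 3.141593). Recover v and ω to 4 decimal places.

v = 0.5000, ω = 0.0000

Δθ = 3.141593 − 3.141593 = 0.000000
ω = Δθ/dt = 0.000000/0.5 = 0.0000
ω = 0 → v = (Δx·cos θ + Δy·sin θ)/dt = 0.5000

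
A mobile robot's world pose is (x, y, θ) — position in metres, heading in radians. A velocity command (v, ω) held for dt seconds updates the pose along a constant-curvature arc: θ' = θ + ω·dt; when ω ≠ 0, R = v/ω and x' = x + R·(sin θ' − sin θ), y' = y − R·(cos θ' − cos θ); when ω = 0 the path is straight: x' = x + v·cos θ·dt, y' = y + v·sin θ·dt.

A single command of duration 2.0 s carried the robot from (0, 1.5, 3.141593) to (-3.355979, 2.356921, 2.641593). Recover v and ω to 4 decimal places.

Δθ = 2.641593 − 3.141593 = -0.500000
ω = Δθ/dt = -0.500000/2.0 = -0.2500
R = Δx/(sin θ' − sin θ) = -7.0000
v = R·ω = -7.0000·-0.2500 = 1.7500

v = 1.7500, ω = -0.2500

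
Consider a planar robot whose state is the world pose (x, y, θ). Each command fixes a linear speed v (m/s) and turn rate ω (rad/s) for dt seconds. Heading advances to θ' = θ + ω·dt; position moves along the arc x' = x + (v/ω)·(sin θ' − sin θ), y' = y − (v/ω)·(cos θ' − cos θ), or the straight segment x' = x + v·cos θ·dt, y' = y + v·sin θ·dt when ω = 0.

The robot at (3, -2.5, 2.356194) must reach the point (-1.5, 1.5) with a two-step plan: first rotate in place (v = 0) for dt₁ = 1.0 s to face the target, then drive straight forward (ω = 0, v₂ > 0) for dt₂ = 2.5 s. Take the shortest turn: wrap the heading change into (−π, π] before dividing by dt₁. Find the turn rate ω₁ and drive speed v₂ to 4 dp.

ω₁ = 0.0588, v₂ = 2.4083

heading to target = atan2(1.5−-2.5, -1.5−3) = 2.4150
Δθ = wrap(2.4150 − 2.3562) = 0.0588; ω₁ = Δθ/dt₁ = 0.0588
distance = √((-1.5−3)² + (1.5−-2.5)²) = 6.0208; v₂ = distance/dt₂ = 2.4083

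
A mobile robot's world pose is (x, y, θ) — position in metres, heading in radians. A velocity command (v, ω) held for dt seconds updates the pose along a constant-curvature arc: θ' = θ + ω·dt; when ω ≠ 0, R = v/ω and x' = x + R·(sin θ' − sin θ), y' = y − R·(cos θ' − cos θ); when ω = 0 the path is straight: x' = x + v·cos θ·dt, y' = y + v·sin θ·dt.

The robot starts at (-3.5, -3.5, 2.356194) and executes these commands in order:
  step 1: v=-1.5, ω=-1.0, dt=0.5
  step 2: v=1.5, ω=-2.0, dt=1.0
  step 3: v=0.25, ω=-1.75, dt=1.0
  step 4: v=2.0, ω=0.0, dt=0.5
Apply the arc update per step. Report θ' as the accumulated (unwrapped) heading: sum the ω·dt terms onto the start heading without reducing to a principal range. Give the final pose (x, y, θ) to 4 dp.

(-2.4966, -4.3200, -1.8938)

step 1: θ'=1.8562 (R=1.5000) → pose (-3.1213, -4.1384, 1.8562)
step 2: θ'=-0.1438 (R=-0.7500) → pose (-2.2942, -3.1849, -0.1438)
step 3: θ'=-1.8938 (R=-0.1429) → pose (-2.1792, -3.3717, -1.8938)
step 4: θ'=-1.8938 (straight) → pose (-2.4966, -4.3200, -1.8938)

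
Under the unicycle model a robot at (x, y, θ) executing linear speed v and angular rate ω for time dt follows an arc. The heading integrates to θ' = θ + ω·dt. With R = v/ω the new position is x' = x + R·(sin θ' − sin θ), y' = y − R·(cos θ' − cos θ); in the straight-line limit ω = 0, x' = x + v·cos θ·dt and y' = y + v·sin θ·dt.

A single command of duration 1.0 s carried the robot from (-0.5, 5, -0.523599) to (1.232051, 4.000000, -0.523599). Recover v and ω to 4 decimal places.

Δθ = -0.523599 − -0.523599 = 0.000000
ω = Δθ/dt = 0.000000/1.0 = 0.0000
ω = 0 → v = (Δx·cos θ + Δy·sin θ)/dt = 2.0000

v = 2.0000, ω = 0.0000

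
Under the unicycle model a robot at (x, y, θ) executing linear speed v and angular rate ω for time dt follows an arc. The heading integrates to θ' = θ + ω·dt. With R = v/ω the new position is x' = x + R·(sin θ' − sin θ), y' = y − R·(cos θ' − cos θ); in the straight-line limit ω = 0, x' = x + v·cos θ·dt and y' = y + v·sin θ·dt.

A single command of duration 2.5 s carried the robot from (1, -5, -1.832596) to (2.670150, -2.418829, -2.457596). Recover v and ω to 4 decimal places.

Δθ = -2.457596 − -1.832596 = -0.625000
ω = Δθ/dt = -0.625000/2.5 = -0.2500
R = −Δy/(cos θ' − cos θ) = 5.0000
v = R·ω = 5.0000·-0.2500 = -1.2500

v = -1.2500, ω = -0.2500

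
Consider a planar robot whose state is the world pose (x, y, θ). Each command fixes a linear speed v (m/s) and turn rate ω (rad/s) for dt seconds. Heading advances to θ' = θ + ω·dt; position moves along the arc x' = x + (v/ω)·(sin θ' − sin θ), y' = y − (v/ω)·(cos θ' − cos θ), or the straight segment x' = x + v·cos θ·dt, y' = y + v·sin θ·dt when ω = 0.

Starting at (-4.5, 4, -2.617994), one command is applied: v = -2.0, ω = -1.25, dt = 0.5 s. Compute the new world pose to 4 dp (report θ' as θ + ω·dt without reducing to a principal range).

(-3.5380, 4.2061, -3.2430)

θ' = -2.6180 + -1.25·0.5 = -3.2430
R = v/ω = -2.0/-1.25 = 1.6000
x' = -4.5 + 1.6000·(sin -3.2430 − sin -2.6180) = -3.5380
y' = 4 − 1.6000·(cos -3.2430 − cos -2.6180) = 4.2061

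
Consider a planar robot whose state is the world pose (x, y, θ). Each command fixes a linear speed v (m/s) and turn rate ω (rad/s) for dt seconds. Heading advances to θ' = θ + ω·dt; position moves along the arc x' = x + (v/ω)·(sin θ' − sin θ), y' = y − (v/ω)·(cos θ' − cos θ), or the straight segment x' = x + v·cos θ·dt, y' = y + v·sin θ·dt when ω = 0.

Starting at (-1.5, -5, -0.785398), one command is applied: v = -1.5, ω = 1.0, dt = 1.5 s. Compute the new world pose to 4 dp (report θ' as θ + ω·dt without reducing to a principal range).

θ' = -0.7854 + 1.0·1.5 = 0.7146
R = v/ω = -1.5/1.0 = -1.5000
x' = -1.5 + -1.5000·(sin 0.7146 − sin -0.7854) = -3.5436
y' = -5 − -1.5000·(cos 0.7146 − cos -0.7854) = -4.9276

(-3.5436, -4.9276, 0.7146)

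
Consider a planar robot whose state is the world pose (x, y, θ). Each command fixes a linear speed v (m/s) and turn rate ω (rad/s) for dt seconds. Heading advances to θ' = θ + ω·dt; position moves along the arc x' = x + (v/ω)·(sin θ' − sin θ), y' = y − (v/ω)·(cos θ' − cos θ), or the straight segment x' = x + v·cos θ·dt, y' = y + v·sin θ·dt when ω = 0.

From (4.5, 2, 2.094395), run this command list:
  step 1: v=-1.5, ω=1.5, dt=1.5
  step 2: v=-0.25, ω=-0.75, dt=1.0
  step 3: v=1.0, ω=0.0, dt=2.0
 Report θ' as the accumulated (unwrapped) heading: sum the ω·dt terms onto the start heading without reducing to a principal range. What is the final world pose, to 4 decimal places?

step 1: θ'=4.3444 (R=-1.0000) → pose (6.2991, 2.1403, 4.3444)
step 2: θ'=3.5944 (R=0.3333) → pose (6.4643, 2.3201, 3.5944)
step 3: θ'=3.5944 (straight) → pose (4.6658, 1.4451, 3.5944)

(4.6658, 1.4451, 3.5944)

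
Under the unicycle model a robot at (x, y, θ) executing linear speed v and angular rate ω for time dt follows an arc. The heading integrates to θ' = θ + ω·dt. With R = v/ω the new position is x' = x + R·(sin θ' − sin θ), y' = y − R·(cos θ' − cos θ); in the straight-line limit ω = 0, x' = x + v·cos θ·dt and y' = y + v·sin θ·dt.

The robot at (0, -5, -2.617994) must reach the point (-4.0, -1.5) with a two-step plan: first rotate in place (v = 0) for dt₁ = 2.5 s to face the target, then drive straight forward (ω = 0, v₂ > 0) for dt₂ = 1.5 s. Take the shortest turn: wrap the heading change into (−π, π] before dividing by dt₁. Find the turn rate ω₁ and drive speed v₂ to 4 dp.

ω₁ = -0.4970, v₂ = 3.5434

heading to target = atan2(-1.5−-5, -4−0) = 2.4228
Δθ = wrap(2.4228 − -2.6180) = -1.2424; ω₁ = Δθ/dt₁ = -0.4970
distance = √((-4−0)² + (-1.5−-5)²) = 5.3151; v₂ = distance/dt₂ = 3.5434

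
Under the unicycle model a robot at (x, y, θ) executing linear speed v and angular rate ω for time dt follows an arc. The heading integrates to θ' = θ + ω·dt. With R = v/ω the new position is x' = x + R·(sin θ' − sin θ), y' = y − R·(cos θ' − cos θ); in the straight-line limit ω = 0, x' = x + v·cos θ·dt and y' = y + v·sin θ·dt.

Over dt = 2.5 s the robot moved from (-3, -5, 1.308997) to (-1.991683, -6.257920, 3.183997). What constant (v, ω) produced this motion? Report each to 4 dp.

Δθ = 3.183997 − 1.308997 = 1.875000
ω = Δθ/dt = 1.875000/2.5 = 0.7500
R = −Δy/(cos θ' − cos θ) = -1.0000
v = R·ω = -1.0000·0.7500 = -0.7500

v = -0.7500, ω = 0.7500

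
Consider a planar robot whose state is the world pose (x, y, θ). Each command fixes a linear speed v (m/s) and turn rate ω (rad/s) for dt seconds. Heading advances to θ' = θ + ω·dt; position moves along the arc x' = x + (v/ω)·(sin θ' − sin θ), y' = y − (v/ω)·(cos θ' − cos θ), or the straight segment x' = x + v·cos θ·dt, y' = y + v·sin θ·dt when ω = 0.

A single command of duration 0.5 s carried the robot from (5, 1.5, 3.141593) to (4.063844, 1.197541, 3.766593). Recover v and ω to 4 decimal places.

v = 2.0000, ω = 1.2500

Δθ = 3.766593 − 3.141593 = 0.625000
ω = Δθ/dt = 0.625000/0.5 = 1.2500
R = Δx/(sin θ' − sin θ) = 1.6000
v = R·ω = 1.6000·1.2500 = 2.0000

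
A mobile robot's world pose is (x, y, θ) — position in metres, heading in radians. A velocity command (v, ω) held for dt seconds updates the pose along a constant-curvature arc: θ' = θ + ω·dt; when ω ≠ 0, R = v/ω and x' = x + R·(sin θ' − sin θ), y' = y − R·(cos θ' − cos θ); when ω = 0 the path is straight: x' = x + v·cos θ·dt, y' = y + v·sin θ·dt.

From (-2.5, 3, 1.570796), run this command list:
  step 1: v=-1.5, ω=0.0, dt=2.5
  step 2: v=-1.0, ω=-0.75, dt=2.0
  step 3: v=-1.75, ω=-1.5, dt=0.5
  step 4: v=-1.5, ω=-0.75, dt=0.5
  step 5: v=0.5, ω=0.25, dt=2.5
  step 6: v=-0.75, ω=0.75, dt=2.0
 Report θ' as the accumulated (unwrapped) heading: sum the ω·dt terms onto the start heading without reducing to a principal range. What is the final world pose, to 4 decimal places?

step 1: θ'=1.5708 (straight) → pose (-2.5000, -0.7500, 1.5708)
step 2: θ'=0.0708 (R=1.3333) → pose (-3.7390, -2.0800, 0.0708)
step 3: θ'=-0.6792 (R=1.1667) → pose (-4.5544, -1.8240, -0.6792)
step 4: θ'=-1.0542 (R=2.0000) → pose (-5.0371, -1.2557, -1.0542)
step 5: θ'=-0.4292 (R=2.0000) → pose (-4.1304, -2.0864, -0.4292)
step 6: θ'=1.0708 (R=-1.0000) → pose (-5.4241, -2.5163, 1.0708)

(-5.4241, -2.5163, 1.0708)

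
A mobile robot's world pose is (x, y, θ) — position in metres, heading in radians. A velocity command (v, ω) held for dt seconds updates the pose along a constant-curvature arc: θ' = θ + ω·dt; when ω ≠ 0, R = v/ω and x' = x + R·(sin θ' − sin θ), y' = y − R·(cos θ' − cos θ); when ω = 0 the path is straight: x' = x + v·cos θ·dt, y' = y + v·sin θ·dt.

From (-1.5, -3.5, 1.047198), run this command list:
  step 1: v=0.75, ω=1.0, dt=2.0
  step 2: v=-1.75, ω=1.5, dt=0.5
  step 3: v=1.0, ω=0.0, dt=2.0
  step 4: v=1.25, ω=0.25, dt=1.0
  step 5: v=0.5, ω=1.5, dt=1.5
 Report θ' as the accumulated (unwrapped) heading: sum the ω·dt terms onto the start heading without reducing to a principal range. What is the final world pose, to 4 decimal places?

(-3.4618, -4.7773, 6.2972)

step 1: θ'=3.0472 (R=0.7500) → pose (-2.0788, -2.3783, 3.0472)
step 2: θ'=3.7972 (R=-1.1667) → pose (-1.2576, -2.1417, 3.7972)
step 3: θ'=3.7972 (straight) → pose (-2.8430, -3.3609, 3.7972)
step 4: θ'=4.0472 (R=5.0000) → pose (-3.7288, -4.2383, 4.0472)
step 5: θ'=6.2972 (R=0.3333) → pose (-3.4618, -4.7773, 6.2972)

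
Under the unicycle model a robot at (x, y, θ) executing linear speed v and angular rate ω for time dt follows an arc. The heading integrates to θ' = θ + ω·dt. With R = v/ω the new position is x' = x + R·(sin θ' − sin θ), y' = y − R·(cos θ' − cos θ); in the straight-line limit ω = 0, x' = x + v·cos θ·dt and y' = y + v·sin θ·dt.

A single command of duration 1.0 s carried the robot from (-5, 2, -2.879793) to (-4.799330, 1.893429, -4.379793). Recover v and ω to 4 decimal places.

Δθ = -4.379793 − -2.879793 = -1.500000
ω = Δθ/dt = -1.500000/1.0 = -1.5000
R = Δx/(sin θ' − sin θ) = 0.1667
v = R·ω = 0.1667·-1.5000 = -0.2500

v = -0.2500, ω = -1.5000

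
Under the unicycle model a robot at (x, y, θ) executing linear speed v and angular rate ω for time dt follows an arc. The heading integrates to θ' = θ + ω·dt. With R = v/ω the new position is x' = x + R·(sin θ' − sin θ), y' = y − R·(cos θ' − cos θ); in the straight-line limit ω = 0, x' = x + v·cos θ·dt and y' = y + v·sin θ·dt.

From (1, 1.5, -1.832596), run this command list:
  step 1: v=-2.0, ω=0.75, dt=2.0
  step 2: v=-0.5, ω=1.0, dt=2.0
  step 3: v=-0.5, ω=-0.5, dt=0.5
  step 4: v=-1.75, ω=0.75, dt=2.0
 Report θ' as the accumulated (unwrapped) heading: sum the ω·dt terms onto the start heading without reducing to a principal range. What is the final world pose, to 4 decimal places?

(0.4141, 1.3092, 2.9174)

step 1: θ'=-0.3326 (R=-2.6667) → pose (-0.7051, 4.7107, -0.3326)
step 2: θ'=1.6674 (R=-0.5000) → pose (-1.3661, 4.1899, 1.6674)
step 3: θ'=1.4174 (R=1.0000) → pose (-1.3731, 3.9406, 1.4174)
step 4: θ'=2.9174 (R=-2.3333) → pose (0.4141, 1.3092, 2.9174)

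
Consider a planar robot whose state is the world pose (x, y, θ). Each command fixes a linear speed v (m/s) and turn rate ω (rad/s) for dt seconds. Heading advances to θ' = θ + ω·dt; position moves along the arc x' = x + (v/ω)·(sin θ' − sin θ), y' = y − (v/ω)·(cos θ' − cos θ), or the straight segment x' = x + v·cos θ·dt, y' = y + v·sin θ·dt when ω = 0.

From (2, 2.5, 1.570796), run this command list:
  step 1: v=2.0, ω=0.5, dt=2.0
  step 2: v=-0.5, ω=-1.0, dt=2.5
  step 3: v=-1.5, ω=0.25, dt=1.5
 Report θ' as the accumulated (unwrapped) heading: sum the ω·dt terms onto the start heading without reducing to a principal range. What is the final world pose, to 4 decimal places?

step 1: θ'=2.5708 (R=4.0000) → pose (0.1612, 5.8659, 2.5708)
step 2: θ'=0.0708 (R=0.5000) → pose (-0.0736, 4.9464, 0.0708)
step 3: θ'=0.4458 (R=-6.0000) → pose (-2.2362, 4.3750, 0.4458)

(-2.2362, 4.3750, 0.4458)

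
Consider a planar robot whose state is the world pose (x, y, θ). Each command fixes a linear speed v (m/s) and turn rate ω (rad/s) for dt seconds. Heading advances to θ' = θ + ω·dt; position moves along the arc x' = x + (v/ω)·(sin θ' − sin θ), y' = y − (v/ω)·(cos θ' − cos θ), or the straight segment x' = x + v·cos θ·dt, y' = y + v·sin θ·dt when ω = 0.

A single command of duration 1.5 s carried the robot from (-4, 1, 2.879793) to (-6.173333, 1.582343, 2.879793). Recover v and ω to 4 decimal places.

Δθ = 2.879793 − 2.879793 = 0.000000
ω = Δθ/dt = 0.000000/1.5 = 0.0000
ω = 0 → v = (Δx·cos θ + Δy·sin θ)/dt = 1.5000

v = 1.5000, ω = 0.0000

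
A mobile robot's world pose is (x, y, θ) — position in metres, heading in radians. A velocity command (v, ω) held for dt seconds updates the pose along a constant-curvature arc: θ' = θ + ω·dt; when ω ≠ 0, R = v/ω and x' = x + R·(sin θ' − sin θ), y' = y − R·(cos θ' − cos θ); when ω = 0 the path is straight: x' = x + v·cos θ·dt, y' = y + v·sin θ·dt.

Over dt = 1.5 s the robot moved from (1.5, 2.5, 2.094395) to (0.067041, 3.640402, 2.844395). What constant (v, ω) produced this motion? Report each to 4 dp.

Δθ = 2.844395 − 2.094395 = 0.750000
ω = Δθ/dt = 0.750000/1.5 = 0.5000
R = Δx/(sin θ' − sin θ) = 2.5000
v = R·ω = 2.5000·0.5000 = 1.2500

v = 1.2500, ω = 0.5000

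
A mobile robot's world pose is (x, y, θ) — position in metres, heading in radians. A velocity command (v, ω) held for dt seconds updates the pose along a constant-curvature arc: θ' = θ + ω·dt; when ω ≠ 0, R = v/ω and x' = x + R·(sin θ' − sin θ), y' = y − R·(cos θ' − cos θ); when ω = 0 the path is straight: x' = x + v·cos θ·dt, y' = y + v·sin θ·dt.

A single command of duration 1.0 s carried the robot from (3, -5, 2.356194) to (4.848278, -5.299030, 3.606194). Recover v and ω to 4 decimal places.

Δθ = 3.606194 − 2.356194 = 1.250000
ω = Δθ/dt = 1.250000/1.0 = 1.2500
R = Δx/(sin θ' − sin θ) = -1.6000
v = R·ω = -1.6000·1.2500 = -2.0000

v = -2.0000, ω = 1.2500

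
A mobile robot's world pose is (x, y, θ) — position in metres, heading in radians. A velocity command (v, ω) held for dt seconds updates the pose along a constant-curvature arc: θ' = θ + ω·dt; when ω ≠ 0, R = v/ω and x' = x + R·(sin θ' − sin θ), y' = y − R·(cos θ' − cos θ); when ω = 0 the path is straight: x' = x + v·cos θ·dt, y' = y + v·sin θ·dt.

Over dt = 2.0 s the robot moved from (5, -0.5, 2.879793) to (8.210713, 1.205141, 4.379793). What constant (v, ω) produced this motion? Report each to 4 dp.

v = -2.0000, ω = 0.7500

Δθ = 4.379793 − 2.879793 = 1.500000
ω = Δθ/dt = 1.500000/2.0 = 0.7500
R = Δx/(sin θ' − sin θ) = -2.6667
v = R·ω = -2.6667·0.7500 = -2.0000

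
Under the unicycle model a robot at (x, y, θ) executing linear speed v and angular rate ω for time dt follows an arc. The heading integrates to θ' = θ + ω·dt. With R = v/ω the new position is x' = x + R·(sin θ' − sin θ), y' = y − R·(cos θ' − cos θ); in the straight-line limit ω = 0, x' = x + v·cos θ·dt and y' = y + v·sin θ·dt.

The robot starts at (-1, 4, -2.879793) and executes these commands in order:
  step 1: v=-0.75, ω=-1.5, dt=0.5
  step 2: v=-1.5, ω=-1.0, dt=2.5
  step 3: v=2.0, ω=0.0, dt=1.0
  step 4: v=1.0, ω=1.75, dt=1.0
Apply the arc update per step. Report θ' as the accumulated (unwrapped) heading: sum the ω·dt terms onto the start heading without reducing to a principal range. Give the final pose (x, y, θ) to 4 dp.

(1.3189, 2.2083, -4.3798)

step 1: θ'=-3.6298 (R=0.5000) → pose (-0.6361, 3.9586, -3.6298)
step 2: θ'=-6.1298 (R=1.5000) → pose (-1.1104, 1.1515, -6.1298)
step 3: θ'=-6.1298 (straight) → pose (0.8661, 1.4571, -6.1298)
step 4: θ'=-4.3798 (R=0.5714) → pose (1.3189, 2.2083, -4.3798)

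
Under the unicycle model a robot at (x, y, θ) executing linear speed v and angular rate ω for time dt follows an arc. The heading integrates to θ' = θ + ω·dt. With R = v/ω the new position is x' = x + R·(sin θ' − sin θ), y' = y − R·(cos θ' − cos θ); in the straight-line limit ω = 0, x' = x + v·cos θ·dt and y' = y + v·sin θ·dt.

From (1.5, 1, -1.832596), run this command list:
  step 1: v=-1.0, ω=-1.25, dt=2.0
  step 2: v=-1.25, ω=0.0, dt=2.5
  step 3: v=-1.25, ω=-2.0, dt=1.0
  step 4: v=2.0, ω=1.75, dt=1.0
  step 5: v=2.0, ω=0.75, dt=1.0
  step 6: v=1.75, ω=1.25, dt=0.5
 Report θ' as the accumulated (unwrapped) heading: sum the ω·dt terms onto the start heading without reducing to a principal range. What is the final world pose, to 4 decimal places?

(3.0080, 0.6486, -3.2076)

step 1: θ'=-4.3326 (R=0.8000) → pose (3.0157, 1.0895, -4.3326)
step 2: θ'=-4.3326 (straight) → pose (4.1743, -1.8128, -4.3326)
step 3: θ'=-6.3326 (R=0.6250) → pose (3.5629, -2.6687, -6.3326)
step 4: θ'=-4.5826 (R=1.1429) → pose (4.7526, -1.3794, -4.5826)
step 5: θ'=-3.8326 (R=2.6667) → pose (3.8079, 0.3305, -3.8326)
step 6: θ'=-3.2076 (R=1.4000) → pose (3.0080, 0.6486, -3.2076)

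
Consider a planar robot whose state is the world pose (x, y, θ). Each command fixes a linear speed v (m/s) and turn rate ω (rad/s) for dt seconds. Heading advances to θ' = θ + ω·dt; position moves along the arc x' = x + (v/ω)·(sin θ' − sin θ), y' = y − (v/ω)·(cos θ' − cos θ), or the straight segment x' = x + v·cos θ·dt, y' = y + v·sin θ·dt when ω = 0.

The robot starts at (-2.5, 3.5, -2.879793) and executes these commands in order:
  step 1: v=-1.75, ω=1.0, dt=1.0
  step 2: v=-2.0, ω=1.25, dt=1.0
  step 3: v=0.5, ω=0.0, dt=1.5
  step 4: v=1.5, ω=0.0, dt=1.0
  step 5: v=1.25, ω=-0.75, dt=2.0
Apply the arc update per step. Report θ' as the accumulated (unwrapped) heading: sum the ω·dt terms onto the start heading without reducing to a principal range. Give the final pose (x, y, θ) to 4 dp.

(0.3820, 2.8818, -2.1298)

step 1: θ'=-1.8798 (R=-1.7500) → pose (-1.2858, 4.6582, -1.8798)
step 2: θ'=-0.6298 (R=-1.6000) → pose (-1.8677, 6.4378, -0.6298)
step 3: θ'=-0.6298 (straight) → pose (-1.2616, 5.9961, -0.6298)
step 4: θ'=-0.6298 (straight) → pose (-0.0493, 5.1126, -0.6298)
step 5: θ'=-2.1298 (R=-1.6667) → pose (0.3820, 2.8818, -2.1298)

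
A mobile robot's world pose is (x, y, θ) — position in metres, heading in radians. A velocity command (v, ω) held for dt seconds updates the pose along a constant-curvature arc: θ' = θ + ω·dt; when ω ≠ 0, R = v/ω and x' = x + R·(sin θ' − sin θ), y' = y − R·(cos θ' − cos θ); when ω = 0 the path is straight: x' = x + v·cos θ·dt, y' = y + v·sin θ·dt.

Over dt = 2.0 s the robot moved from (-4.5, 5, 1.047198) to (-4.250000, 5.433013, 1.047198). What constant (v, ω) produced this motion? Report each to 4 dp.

Δθ = 1.047198 − 1.047198 = 0.000000
ω = Δθ/dt = 0.000000/2.0 = 0.0000
ω = 0 → v = (Δx·cos θ + Δy·sin θ)/dt = 0.2500

v = 0.2500, ω = 0.0000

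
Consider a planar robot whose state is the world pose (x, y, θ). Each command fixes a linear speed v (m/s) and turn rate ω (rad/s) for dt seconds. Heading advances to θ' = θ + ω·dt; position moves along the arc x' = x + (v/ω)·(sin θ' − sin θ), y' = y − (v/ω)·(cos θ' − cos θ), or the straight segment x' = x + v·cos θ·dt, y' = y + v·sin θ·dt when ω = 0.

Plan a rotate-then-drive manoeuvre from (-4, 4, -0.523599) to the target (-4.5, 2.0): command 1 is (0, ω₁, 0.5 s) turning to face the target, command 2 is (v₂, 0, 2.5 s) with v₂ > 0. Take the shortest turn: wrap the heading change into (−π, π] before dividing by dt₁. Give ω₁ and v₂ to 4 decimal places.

ω₁ = -2.5844, v₂ = 0.8246

heading to target = atan2(2−4, -4.5−-4) = -1.8158
Δθ = wrap(-1.8158 − -0.5236) = -1.2922; ω₁ = Δθ/dt₁ = -2.5844
distance = √((-4.5−-4)² + (2−4)²) = 2.0616; v₂ = distance/dt₂ = 0.8246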